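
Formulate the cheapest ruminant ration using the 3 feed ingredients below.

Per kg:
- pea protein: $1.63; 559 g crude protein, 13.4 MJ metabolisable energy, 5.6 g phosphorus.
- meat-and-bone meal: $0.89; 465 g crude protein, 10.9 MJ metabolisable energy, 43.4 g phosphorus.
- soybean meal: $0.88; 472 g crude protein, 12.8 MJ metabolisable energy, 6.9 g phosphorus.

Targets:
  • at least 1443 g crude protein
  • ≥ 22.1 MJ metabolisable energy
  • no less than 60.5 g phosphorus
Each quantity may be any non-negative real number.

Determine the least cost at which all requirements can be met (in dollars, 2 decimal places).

Let x1 = kg of pea protein, x2 = kg of meat-and-bone meal, x3 = kg of soybean meal.
min 1.63x1 + 0.89x2 + 0.88x3 with:
  559x1 + 465x2 + 472x3 ≥ 1443   (crude protein)
  13.4x1 + 10.9x2 + 12.8x3 ≥ 22.1   (metabolisable energy)
  5.6x1 + 43.4x2 + 6.9x3 ≥ 60.5   (phosphorus)
  x1, x2, x3 ≥ 0.
The optimal basis is {meat-and-bone meal, soybean meal}; pea protein drops out. Binding constraints: crude protein and phosphorus.
So meat-and-bone meal = 1.077 kg, soybean meal = 1.997 kg.
Hence cost = 0.89·1.077 + 0.88·1.997 = $2.7159.

$2.72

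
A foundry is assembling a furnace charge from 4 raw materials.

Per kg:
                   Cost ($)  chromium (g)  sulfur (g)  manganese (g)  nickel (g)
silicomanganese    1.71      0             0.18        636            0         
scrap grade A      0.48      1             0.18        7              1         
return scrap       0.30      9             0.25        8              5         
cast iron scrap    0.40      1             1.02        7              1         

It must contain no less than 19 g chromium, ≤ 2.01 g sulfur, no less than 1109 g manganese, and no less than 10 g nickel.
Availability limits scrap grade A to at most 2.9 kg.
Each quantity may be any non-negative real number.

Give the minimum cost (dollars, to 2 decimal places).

$3.57

Treat it as an LP. Let x1 = kg of silicomanganese, x2 = kg of scrap grade A, x3 = kg of return scrap, x4 = kg of cast iron scrap.
min 1.71x1 + 0.48x2 + 0.3x3 + 0.4x4 s.t.:
  1x2 + 9x3 + 1x4 ≥ 19   (chromium)
  0.18x1 + 0.18x2 + 0.25x3 + 1.02x4 ≤ 2.01   (sulfur)
  636x1 + 7x2 + 8x3 + 7x4 ≥ 1109   (manganese)
  1x2 + 5x3 + 1x4 ≥ 10   (nickel)
  x2 ≤ 2.9
  x1, x2, x3, x4 ≥ 0.
At the optimum only silicomanganese, return scrap are positive (scrap grade A, cast iron scrap = 0). There the chromium and manganese constraints are tight.
So silicomanganese = 1.717 kg, return scrap = 2.111 kg.
Objective = 1.71·1.717 + 0.3·2.111 = 3.5694.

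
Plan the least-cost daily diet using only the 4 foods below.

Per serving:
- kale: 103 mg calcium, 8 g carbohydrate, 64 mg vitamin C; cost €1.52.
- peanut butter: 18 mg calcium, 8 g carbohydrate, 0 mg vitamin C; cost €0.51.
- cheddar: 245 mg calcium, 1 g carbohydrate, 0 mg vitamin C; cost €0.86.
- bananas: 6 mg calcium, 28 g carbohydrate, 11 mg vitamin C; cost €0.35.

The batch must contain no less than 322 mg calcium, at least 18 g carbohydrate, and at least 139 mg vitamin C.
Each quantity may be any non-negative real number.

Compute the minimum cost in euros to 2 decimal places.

€3.65

Let x1 = servings of kale, x2 = servings of peanut butter, x3 = servings of cheddar, x4 = servings of bananas.
Minimize 1.52x1 + 0.51x2 + 0.86x3 + 0.35x4 subject to:
  103x1 + 18x2 + 245x3 + 6x4 ≥ 322   (calcium)
  8x1 + 8x2 + 1x3 + 28x4 ≥ 18   (carbohydrate)
  64x1 + 11x4 ≥ 139   (vitamin C)
  x1, x2, x3, x4 ≥ 0.
The minimum-cost mix takes nothing from peanut butter — only kale, cheddar, bananas. There the calcium, carbohydrate, vitamin C constraints are tight.
Optimal quantities: kale = 2.17 servings, cheddar = 0.4016 servings, bananas = 0.00839 servings.
Total cost: 1.52·2.17 + 0.86·0.4016 + 0.35·0.00839 = 3.6467.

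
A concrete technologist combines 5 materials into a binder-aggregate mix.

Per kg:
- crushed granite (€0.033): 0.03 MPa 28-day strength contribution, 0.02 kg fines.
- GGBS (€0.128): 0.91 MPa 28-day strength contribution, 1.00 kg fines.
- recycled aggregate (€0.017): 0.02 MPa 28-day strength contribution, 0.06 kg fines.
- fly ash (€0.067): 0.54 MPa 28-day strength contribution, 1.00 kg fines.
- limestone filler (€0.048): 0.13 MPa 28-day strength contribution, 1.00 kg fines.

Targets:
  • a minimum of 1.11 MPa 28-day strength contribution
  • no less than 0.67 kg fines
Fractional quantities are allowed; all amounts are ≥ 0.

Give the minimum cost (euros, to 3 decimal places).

€0.138

Let x1 = kg of crushed granite, x2 = kg of GGBS, x3 = kg of recycled aggregate, x4 = kg of fly ash, x5 = kg of limestone filler.
min 0.033x1 + 0.128x2 + 0.017x3 + 0.067x4 + 0.048x5 with:
  0.03x1 + 0.91x2 + 0.02x3 + 0.54x4 + 0.13x5 ≥ 1.11   (28-day strength contribution)
  0.02x1 + 1x2 + 0.06x3 + 1x4 + 1x5 ≥ 0.67   (fines)
  x1, x2, x3, x4, x5 ≥ 0.
At the optimum only fly ash is positive (crushed granite, GGBS, recycled aggregate, limestone filler = 0). Binding constraint: 28-day strength contribution.
Optimal quantities: fly ash = 2.056 kg.
Total cost: 0.067·2.056 = 0.13775.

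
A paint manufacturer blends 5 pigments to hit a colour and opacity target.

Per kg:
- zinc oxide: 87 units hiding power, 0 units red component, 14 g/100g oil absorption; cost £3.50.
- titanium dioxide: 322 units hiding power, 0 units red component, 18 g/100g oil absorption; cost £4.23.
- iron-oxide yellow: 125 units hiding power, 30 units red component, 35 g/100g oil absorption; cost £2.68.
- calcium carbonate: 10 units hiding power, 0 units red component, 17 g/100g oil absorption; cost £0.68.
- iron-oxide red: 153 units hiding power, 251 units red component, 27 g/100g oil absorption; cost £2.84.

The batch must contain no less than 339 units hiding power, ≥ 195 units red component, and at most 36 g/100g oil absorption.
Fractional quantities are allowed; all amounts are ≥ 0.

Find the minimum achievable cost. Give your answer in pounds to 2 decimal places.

Set it up as a linear program. Let x1 = kg of zinc oxide, x2 = kg of titanium dioxide, x3 = kg of iron-oxide yellow, x4 = kg of calcium carbonate, x5 = kg of iron-oxide red.
Minimise 3.5x1 + 4.23x2 + 2.68x3 + 0.68x4 + 2.84x5 s.t.:
  87x1 + 322x2 + 125x3 + 10x4 + 153x5 ≥ 339   (hiding power)
  30x3 + 251x5 ≥ 195   (red component)
  14x1 + 18x2 + 35x3 + 17x4 + 27x5 ≤ 36   (oil absorption)
  x1, x2, x3, x4, x5 ≥ 0.
The optimal basis is {titanium dioxide, iron-oxide red}; zinc oxide, iron-oxide yellow, calcium carbonate drop out. Binding constraints: hiding power and red component.
Solving gives x2 = 0.6837, x5 = 0.7769.
Objective = 4.23·0.6837 + 2.84·0.7769 = 5.0984.

£5.10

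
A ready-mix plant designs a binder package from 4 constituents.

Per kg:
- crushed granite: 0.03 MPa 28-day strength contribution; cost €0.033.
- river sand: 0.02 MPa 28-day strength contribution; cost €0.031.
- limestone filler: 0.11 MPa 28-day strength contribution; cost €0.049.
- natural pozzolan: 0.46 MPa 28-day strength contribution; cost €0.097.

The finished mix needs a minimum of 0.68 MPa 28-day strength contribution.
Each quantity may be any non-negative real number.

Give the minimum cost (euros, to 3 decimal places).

Let x1 = kg of crushed granite, x2 = kg of river sand, x3 = kg of limestone filler, x4 = kg of natural pozzolan.
min 0.033x1 + 0.031x2 + 0.049x3 + 0.097x4 s.t.:
  0.03x1 + 0.02x2 + 0.11x3 + 0.46x4 ≥ 0.68   (28-day strength contribution)
  x1, x2, x3, x4 ≥ 0.
At the optimum only natural pozzolan is positive (crushed granite, river sand, limestone filler = 0). There the 28-day strength contribution constraint is tight.
That vertex is x4 = 1.478.
Hence cost = 0.097·1.478 = €0.14337.

€0.143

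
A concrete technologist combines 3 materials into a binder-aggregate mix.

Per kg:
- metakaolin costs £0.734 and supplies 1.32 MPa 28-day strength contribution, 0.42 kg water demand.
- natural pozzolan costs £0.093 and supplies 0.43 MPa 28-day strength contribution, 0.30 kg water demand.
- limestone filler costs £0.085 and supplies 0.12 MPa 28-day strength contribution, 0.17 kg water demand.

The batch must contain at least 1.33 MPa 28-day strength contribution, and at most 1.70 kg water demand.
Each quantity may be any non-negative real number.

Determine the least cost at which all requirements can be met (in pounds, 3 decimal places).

£0.288

Let x1 = kg of metakaolin, x2 = kg of natural pozzolan, x3 = kg of limestone filler.
min 0.734x1 + 0.093x2 + 0.085x3 subject to:
  1.32x1 + 0.43x2 + 0.12x3 ≥ 1.33   (28-day strength contribution)
  0.42x1 + 0.3x2 + 0.17x3 ≤ 1.7   (water demand)
  x1, x2, x3 ≥ 0.
The optimal basis is {natural pozzolan}; metakaolin, limestone filler drop out. Binding constraint: 28-day strength contribution.
So natural pozzolan = 3.093 kg.
Hence cost = 0.093·3.093 = £0.28765.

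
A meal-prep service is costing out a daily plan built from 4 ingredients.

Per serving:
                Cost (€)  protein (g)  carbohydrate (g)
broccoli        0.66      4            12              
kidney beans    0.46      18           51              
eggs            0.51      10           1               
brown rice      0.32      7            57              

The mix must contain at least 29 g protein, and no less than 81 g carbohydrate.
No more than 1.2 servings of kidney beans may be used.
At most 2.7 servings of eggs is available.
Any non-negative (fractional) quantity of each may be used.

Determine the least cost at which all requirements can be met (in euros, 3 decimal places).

Treat it as an LP. Let x1 = servings of broccoli, x2 = servings of kidney beans, x3 = servings of eggs, x4 = servings of brown rice.
Minimize 0.66x1 + 0.46x2 + 0.51x3 + 0.32x4 subject to:
  4x1 + 18x2 + 10x3 + 7x4 ≥ 29   (protein)
  12x1 + 51x2 + 1x3 + 57x4 ≥ 81   (carbohydrate)
  x2 ≤ 1.2
  x3 ≤ 2.7
  x1, x2, x3, x4 ≥ 0.
At the optimum only kidney beans, brown rice are positive (broccoli, eggs = 0). Binding constraints: protein and the kidney beans cap.
Optimal quantities: kidney beans = 1.2 servings, brown rice = 1.057 servings.
Hence cost = 0.46·1.2 + 0.32·1.057 = €0.89024.

€0.890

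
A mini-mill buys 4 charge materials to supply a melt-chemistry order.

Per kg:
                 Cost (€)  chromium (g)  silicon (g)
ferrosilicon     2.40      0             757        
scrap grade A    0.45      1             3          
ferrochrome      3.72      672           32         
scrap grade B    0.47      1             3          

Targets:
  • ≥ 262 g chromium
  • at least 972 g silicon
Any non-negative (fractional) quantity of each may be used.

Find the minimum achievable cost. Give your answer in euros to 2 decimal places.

€4.49

Let x1 = kg of ferrosilicon, x2 = kg of scrap grade A, x3 = kg of ferrochrome, x4 = kg of scrap grade B.
min 2.4x1 + 0.45x2 + 3.72x3 + 0.47x4 with:
  1x2 + 672x3 + 1x4 ≥ 262   (chromium)
  757x1 + 3x2 + 32x3 + 3x4 ≥ 972   (silicon)
  x1, x2, x3, x4 ≥ 0.
The optimal basis is {ferrosilicon, ferrochrome}; scrap grade A, scrap grade B drop out. There the chromium and silicon constraints are tight.
So ferrosilicon = 1.268 kg, ferrochrome = 0.3899 kg.
Total cost: 2.4·1.268 + 3.72·0.3899 = 4.4936.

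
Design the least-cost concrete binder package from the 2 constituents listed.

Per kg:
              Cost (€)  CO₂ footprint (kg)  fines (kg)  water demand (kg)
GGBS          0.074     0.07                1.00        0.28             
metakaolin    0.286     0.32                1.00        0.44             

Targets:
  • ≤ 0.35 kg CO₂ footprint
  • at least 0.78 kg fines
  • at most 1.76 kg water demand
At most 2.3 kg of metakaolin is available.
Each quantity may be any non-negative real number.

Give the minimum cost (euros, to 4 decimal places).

Treat it as an LP. Let x1 = kg of GGBS, x2 = kg of metakaolin.
min 0.074x1 + 0.286x2 with:
  0.07x1 + 0.32x2 ≤ 0.35   (CO₂ footprint)
  1x1 + 1x2 ≥ 0.78   (fines)
  0.28x1 + 0.44x2 ≤ 1.76   (water demand)
  x2 ≤ 2.3
  x1, x2 ≥ 0.
The minimum-cost mix takes nothing from metakaolin — only GGBS. Binding constraint: fines.
Solving gives x1 = 0.78.
Objective = 0.074·0.78 = 0.057720.

€0.0577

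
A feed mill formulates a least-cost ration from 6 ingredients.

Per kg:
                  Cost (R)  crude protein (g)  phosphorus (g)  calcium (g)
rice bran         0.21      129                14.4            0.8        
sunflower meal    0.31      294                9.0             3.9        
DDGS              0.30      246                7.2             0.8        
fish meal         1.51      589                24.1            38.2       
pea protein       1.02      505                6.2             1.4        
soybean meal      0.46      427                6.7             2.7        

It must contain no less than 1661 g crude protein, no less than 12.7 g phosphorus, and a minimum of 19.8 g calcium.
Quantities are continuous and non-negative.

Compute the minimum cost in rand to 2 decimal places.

Let x1 = kg of rice bran, x2 = kg of sunflower meal, x3 = kg of DDGS, x4 = kg of fish meal, x5 = kg of pea protein, x6 = kg of soybean meal.
min 0.21x1 + 0.31x2 + 0.3x3 + 1.51x4 + 1.02x5 + 0.46x6 s.t.:
  129x1 + 294x2 + 246x3 + 589x4 + 505x5 + 427x6 ≥ 1661   (crude protein)
  14.4x1 + 9x2 + 7.2x3 + 24.1x4 + 6.2x5 + 6.7x6 ≥ 12.7   (phosphorus)
  0.8x1 + 3.9x2 + 0.8x3 + 38.2x4 + 1.4x5 + 2.7x6 ≥ 19.8   (calcium)
  x1, x2, x3, x4, x5, x6 ≥ 0.
The cheapest feasible vertex uses only sunflower meal; rice bran, DDGS, fish meal, pea protein, soybean meal are not used. There the crude protein constraint is tight.
Solving gives x2 = 5.65.
Total cost: 0.31·5.65 = 1.7515.

R1.75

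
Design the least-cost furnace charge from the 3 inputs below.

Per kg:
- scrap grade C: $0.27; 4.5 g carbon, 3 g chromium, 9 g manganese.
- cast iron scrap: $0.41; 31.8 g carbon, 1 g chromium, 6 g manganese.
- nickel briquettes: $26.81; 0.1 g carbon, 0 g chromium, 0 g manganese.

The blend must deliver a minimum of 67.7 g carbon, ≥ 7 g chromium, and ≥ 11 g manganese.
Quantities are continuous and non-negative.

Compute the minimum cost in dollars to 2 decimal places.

$1.23

Treat it as an LP. Let x1 = kg of scrap grade C, x2 = kg of cast iron scrap, x3 = kg of nickel briquettes.
Minimise 0.27x1 + 0.41x2 + 26.81x3 subject to:
  4.5x1 + 31.8x2 + 0.1x3 ≥ 67.7   (carbon)
  3x1 + 1x2 ≥ 7   (chromium)
  9x1 + 6x2 ≥ 11   (manganese)
  x1, x2, x3 ≥ 0.
The minimum-cost mix takes nothing from nickel briquettes — only scrap grade C, cast iron scrap. The carbon and chromium requirements are met with equality.
Optimal quantities: scrap grade C = 1.704 kg, cast iron scrap = 1.888 kg.
Cost = 0.27·1.704 + 0.41·1.888 = 1.2342.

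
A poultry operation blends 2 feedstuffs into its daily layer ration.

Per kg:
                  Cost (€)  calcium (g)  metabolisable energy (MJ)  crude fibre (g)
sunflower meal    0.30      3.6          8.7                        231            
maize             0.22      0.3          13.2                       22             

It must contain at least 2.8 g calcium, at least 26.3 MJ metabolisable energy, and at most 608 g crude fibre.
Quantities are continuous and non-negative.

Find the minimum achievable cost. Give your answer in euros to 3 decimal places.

Set it up as a linear program. Let x1 = kg of sunflower meal, x2 = kg of maize.
Minimize 0.3x1 + 0.22x2 with:
  3.6x1 + 0.3x2 ≥ 2.8   (calcium)
  8.7x1 + 13.2x2 ≥ 26.3   (metabolisable energy)
  231x1 + 22x2 ≤ 608   (crude fibre)
  x1, x2 ≥ 0.
Both inputs are positive at the optimum. There the calcium and metabolisable energy constraints are tight.
Optimal quantities: sunflower meal = 0.6473 kg, maize = 1.566 kg.
Objective = 0.3·0.6473 + 0.22·1.566 = 0.53871.

€0.539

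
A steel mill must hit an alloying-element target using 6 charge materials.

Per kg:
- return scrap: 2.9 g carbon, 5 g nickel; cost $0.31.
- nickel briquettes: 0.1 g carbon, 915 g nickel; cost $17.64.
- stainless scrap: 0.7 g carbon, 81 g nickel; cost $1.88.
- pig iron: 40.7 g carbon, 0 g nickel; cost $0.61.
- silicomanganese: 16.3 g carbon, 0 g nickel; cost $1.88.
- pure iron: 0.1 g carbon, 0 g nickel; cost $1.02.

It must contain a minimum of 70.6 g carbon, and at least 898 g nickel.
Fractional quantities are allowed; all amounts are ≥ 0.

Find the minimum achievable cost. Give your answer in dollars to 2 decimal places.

$18.37

Let x1 = kg of return scrap, x2 = kg of nickel briquettes, x3 = kg of stainless scrap, x4 = kg of pig iron, x5 = kg of silicomanganese, x6 = kg of pure iron.
Minimize 0.31x1 + 17.64x2 + 1.88x3 + 0.61x4 + 1.88x5 + 1.02x6 subject to:
  2.9x1 + 0.1x2 + 0.7x3 + 40.7x4 + 16.3x5 + 0.1x6 ≥ 70.6   (carbon)
  5x1 + 915x2 + 81x3 ≥ 898   (nickel)
  x1, x2, x3, x4, x5, x6 ≥ 0.
The optimal basis is {nickel briquettes, pig iron}; return scrap, stainless scrap, silicomanganese, pure iron drop out. The carbon and nickel requirements are met with equality.
That vertex is x2 = 0.9814, x4 = 1.732.
Cost = 17.64·0.9814 + 0.61·1.732 = 18.3684.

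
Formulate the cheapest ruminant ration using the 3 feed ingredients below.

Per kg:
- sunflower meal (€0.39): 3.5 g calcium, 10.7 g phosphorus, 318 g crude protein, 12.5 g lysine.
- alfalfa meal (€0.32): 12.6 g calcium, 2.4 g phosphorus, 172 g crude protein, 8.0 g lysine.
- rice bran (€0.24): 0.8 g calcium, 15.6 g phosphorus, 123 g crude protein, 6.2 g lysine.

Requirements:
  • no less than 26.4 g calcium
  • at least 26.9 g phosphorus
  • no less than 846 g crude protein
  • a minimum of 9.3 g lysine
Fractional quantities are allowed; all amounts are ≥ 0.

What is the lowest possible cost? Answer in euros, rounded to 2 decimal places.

€1.24

Treat it as an LP. Let x1 = kg of sunflower meal, x2 = kg of alfalfa meal, x3 = kg of rice bran.
min 0.39x1 + 0.32x2 + 0.24x3 subject to:
  3.5x1 + 12.6x2 + 0.8x3 ≥ 26.4   (calcium)
  10.7x1 + 2.4x2 + 15.6x3 ≥ 26.9   (phosphorus)
  318x1 + 172x2 + 123x3 ≥ 846   (crude protein)
  12.5x1 + 8x2 + 6.2x3 ≥ 9.3   (lysine)
  x1, x2, x3 ≥ 0.
The optimal mix uses every input. Binding constraints: calcium, phosphorus, crude protein.
That vertex is x1 = 1.656, x2 = 1.614, x3 = 0.3403.
Total cost: 0.39·1.656 + 0.32·1.614 + 0.24·0.3403 = 1.2440.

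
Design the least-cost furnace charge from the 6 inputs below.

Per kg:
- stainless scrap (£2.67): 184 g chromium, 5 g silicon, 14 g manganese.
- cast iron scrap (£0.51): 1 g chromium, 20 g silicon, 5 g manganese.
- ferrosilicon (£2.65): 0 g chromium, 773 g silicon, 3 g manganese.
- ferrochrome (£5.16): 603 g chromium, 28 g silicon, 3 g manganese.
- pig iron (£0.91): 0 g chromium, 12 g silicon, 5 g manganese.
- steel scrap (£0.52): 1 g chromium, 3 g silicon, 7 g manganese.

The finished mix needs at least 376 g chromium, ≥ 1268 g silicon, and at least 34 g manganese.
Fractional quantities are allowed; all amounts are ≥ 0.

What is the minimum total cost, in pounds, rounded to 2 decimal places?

£9.46

Let x1 = kg of stainless scrap, x2 = kg of cast iron scrap, x3 = kg of ferrosilicon, x4 = kg of ferrochrome, x5 = kg of pig iron, x6 = kg of steel scrap.
min 2.67x1 + 0.51x2 + 2.65x3 + 5.16x4 + 0.91x5 + 0.52x6 subject to:
  184x1 + 1x2 + 603x4 + 1x6 ≥ 376   (chromium)
  5x1 + 20x2 + 773x3 + 28x4 + 12x5 + 3x6 ≥ 1268   (silicon)
  14x1 + 5x2 + 3x3 + 3x4 + 5x5 + 7x6 ≥ 34   (manganese)
  x1, x2, x3, x4, x5, x6 ≥ 0.
At the optimum only ferrosilicon, ferrochrome, steel scrap are positive (stainless scrap, cast iron scrap, pig iron = 0). The chromium, silicon, manganese requirements are met with equality.
So ferrosilicon = 1.603 kg, ferrochrome = 0.6171 kg, steel scrap = 3.906 kg.
Total cost: 2.65·1.603 + 5.16·0.6171 + 0.52·3.906 = 9.4633.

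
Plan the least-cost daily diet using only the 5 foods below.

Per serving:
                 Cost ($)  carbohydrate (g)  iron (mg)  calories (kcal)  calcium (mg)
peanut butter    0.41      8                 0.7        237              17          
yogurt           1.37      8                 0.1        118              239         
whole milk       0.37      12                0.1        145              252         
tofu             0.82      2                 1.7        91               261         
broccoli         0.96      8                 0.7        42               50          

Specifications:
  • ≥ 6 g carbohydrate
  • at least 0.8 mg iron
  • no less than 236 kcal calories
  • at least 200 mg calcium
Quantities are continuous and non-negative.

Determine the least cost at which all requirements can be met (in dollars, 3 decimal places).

$0.605

Let x1 = servings of peanut butter, x2 = servings of yogurt, x3 = servings of whole milk, x4 = servings of tofu, x5 = servings of broccoli.
min 0.41x1 + 1.37x2 + 0.37x3 + 0.82x4 + 0.96x5 subject to:
  8x1 + 8x2 + 12x3 + 2x4 + 8x5 ≥ 6   (carbohydrate)
  0.7x1 + 0.1x2 + 0.1x3 + 1.7x4 + 0.7x5 ≥ 0.8   (iron)
  237x1 + 118x2 + 145x3 + 91x4 + 42x5 ≥ 236   (calories)
  17x1 + 239x2 + 252x3 + 261x4 + 50x5 ≥ 200   (calcium)
  x1, x2, x3, x4, x5 ≥ 0.
The cheapest feasible vertex uses only peanut butter, whole milk, tofu; yogurt, broccoli are not used. The iron, calories, calcium requirements are met with equality.
Solving gives x1 = 0.5837, x3 = 0.5493, x4 = 0.1979.
Hence cost = 0.41·0.5837 + 0.37·0.5493 + 0.82·0.1979 = $0.60484.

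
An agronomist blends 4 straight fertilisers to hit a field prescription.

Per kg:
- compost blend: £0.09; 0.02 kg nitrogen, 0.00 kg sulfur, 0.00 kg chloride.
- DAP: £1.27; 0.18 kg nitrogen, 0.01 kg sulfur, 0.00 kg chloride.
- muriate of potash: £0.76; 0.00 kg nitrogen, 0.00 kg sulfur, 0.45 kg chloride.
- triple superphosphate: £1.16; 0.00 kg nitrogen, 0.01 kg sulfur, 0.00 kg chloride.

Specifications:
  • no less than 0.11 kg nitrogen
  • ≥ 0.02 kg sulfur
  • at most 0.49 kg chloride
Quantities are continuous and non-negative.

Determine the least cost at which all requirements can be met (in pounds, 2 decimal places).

Let x1 = kg of compost blend, x2 = kg of DAP, x3 = kg of muriate of potash, x4 = kg of triple superphosphate.
min 0.09x1 + 1.27x2 + 0.76x3 + 1.16x4 s.t.:
  0.02x1 + 0.18x2 ≥ 0.11   (nitrogen)
  0.01x2 + 0.01x4 ≥ 0.02   (sulfur)
  0.45x3 ≤ 0.49   (chloride)
  x1, x2, x3, x4 ≥ 0.
The cheapest feasible vertex uses only DAP, triple superphosphate; compost blend, muriate of potash are not used. The nitrogen and sulfur requirements are met with equality.
Optimal quantities: DAP = 0.6111 kg, triple superphosphate = 1.389 kg.
Objective = 1.27·0.6111 + 1.16·1.389 = 2.3873.

£2.39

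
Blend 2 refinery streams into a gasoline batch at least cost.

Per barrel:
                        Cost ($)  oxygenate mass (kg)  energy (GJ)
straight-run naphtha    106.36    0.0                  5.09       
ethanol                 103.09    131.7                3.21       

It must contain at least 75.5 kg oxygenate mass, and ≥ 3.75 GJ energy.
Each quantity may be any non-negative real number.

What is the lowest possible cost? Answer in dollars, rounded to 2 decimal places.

Set it up as a linear program. Let x1 = barrels of straight-run naphtha, x2 = barrels of ethanol.
Minimize 106.36x1 + 103.09x2 s.t.:
  131.7x2 ≥ 75.5   (oxygenate mass)
  5.09x1 + 3.21x2 ≥ 3.75   (energy)
  x1, x2 ≥ 0.
Both inputs are positive at the optimum. There the oxygenate mass and energy constraints are tight.
That vertex is x1 = 0.3752, x2 = 0.5733.
Objective = 106.36·0.3752 + 103.09·0.5733 = 99.0078.

$99.01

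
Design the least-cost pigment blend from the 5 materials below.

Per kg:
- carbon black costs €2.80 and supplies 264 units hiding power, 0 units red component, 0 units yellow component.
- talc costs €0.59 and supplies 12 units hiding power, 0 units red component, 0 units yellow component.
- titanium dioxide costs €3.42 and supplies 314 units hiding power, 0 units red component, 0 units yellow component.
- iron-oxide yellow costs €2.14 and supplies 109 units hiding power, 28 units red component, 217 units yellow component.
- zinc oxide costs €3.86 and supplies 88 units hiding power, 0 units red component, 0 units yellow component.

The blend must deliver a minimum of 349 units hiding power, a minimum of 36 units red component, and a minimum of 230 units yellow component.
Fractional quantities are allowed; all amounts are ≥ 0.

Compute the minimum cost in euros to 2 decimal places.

Let x1 = kg of carbon black, x2 = kg of talc, x3 = kg of titanium dioxide, x4 = kg of iron-oxide yellow, x5 = kg of zinc oxide.
Minimize 2.8x1 + 0.59x2 + 3.42x3 + 2.14x4 + 3.86x5 with:
  264x1 + 12x2 + 314x3 + 109x4 + 88x5 ≥ 349   (hiding power)
  28x4 ≥ 36   (red component)
  217x4 ≥ 230   (yellow component)
  x1, x2, x3, x4, x5 ≥ 0.
The minimum-cost mix takes nothing from talc, titanium dioxide, zinc oxide — only carbon black, iron-oxide yellow. There the hiding power and red component constraints are tight.
So carbon black = 0.7911 kg, iron-oxide yellow = 1.286 kg.
Objective = 2.8·0.7911 + 2.14·1.286 = 4.9671.

€4.97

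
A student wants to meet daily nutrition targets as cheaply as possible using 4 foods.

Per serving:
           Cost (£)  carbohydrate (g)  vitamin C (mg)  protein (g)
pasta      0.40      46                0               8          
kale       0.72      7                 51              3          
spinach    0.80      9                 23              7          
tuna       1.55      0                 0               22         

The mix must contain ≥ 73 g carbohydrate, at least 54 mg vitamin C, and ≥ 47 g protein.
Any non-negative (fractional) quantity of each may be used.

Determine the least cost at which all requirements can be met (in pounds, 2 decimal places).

£2.95

Let x1 = servings of pasta, x2 = servings of kale, x3 = servings of spinach, x4 = servings of tuna.
min 0.4x1 + 0.72x2 + 0.8x3 + 1.55x4 with:
  46x1 + 7x2 + 9x3 ≥ 73   (carbohydrate)
  51x2 + 23x3 ≥ 54   (vitamin C)
  8x1 + 3x2 + 7x3 + 22x4 ≥ 47   (protein)
  x1, x2, x3, x4 ≥ 0.
At the optimum only pasta, kale are positive (spinach, tuna = 0). There the vitamin C and protein constraints are tight.
So pasta = 5.478 servings, kale = 1.059 servings.
Cost = 0.4·5.478 + 0.72·1.059 = 2.9537.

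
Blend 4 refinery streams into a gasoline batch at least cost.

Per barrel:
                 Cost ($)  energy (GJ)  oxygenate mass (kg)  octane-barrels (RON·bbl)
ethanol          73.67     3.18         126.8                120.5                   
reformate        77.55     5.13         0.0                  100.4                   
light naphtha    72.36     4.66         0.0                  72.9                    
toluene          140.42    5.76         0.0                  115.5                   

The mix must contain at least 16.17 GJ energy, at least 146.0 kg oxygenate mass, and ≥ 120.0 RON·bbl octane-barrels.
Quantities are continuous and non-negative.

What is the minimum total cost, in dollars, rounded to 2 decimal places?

Treat it as an LP. Let x1 = barrels of ethanol, x2 = barrels of reformate, x3 = barrels of light naphtha, x4 = barrels of toluene.
Minimise 73.67x1 + 77.55x2 + 72.36x3 + 140.42x4 subject to:
  3.18x1 + 5.13x2 + 4.66x3 + 5.76x4 ≥ 16.17   (energy)
  126.8x1 ≥ 146   (oxygenate mass)
  120.5x1 + 100.4x2 + 72.9x3 + 115.5x4 ≥ 120   (octane-barrels)
  x1, x2, x3, x4 ≥ 0.
The cheapest feasible vertex uses only ethanol, reformate; light naphtha, toluene are not used. There the energy and oxygenate mass constraints are tight.
So ethanol = 1.15142 barrels, reformate = 2.4383 barrels.
Objective = 73.67·1.15142 + 77.55·2.4383 = 273.9153.

$273.92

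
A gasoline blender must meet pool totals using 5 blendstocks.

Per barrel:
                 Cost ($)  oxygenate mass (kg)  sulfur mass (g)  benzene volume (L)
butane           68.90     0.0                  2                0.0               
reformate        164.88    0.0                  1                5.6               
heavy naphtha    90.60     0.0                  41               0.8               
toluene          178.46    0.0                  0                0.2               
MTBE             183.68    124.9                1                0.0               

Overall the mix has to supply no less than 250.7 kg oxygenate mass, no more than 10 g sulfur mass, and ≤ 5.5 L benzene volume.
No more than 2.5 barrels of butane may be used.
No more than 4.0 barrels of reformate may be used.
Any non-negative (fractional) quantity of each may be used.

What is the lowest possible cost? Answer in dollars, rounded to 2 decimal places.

This is a linear program. Let x1 = barrels of butane, x2 = barrels of reformate, x3 = barrels of heavy naphtha, x4 = barrels of toluene, x5 = barrels of MTBE.
Minimize 68.9x1 + 164.88x2 + 90.6x3 + 178.46x4 + 183.68x5 with:
  124.9x5 ≥ 250.7   (oxygenate mass)
  2x1 + 1x2 + 41x3 + 1x5 ≤ 10   (sulfur mass)
  5.6x2 + 0.8x3 + 0.2x4 ≤ 5.5   (benzene volume)
  x1 ≤ 2.5
  x2 ≤ 4
  x1, x2, x3, x4, x5 ≥ 0.
The minimum-cost mix takes nothing from butane, reformate, heavy naphtha, toluene — only MTBE. The oxygenate mass requirement is met with equality.
Solving gives x5 = 2.0072.
Cost = 183.68·2.0072 = 368.6825.

$368.68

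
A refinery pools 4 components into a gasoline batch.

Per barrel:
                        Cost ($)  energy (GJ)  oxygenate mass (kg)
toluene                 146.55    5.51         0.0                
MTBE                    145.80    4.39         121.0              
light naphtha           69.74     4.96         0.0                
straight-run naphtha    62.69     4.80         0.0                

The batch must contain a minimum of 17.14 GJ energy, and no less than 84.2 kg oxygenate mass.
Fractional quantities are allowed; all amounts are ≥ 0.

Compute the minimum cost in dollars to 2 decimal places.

Set it up as a linear program. Let x1 = barrels of toluene, x2 = barrels of MTBE, x3 = barrels of light naphtha, x4 = barrels of straight-run naphtha.
min 146.55x1 + 145.8x2 + 69.74x3 + 62.69x4 s.t.:
  5.51x1 + 4.39x2 + 4.96x3 + 4.8x4 ≥ 17.14   (energy)
  121x2 ≥ 84.2   (oxygenate mass)
  x1, x2, x3, x4 ≥ 0.
At the optimum only MTBE, straight-run naphtha are positive (toluene, light naphtha = 0). There the energy and oxygenate mass constraints are tight.
So MTBE = 0.69587 barrels, straight-run naphtha = 2.9344 barrels.
Cost = 145.8·0.69587 + 62.69·2.9344 = 285.4154.

$285.42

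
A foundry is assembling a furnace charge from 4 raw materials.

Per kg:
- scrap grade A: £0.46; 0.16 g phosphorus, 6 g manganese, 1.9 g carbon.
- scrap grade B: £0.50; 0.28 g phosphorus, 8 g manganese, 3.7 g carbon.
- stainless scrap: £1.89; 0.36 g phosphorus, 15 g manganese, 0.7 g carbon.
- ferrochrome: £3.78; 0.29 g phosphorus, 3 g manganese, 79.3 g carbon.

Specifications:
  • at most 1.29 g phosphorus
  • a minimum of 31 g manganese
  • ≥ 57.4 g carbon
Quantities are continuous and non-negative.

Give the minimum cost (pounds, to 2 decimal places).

Set it up as a linear program. Let x1 = kg of scrap grade A, x2 = kg of scrap grade B, x3 = kg of stainless scrap, x4 = kg of ferrochrome.
Minimise 0.46x1 + 0.5x2 + 1.89x3 + 3.78x4 with:
  0.16x1 + 0.28x2 + 0.36x3 + 0.29x4 ≤ 1.29   (phosphorus)
  6x1 + 8x2 + 15x3 + 3x4 ≥ 31   (manganese)
  1.9x1 + 3.7x2 + 0.7x3 + 79.3x4 ≥ 57.4   (carbon)
  x1, x2, x3, x4 ≥ 0.
The optimal basis is {scrap grade B, ferrochrome}; scrap grade A, stainless scrap drop out. There the manganese and carbon constraints are tight.
That vertex is x2 = 3.668, x4 = 0.5527.
Total cost: 0.5·3.668 + 3.78·0.5527 = 3.9232.

£3.92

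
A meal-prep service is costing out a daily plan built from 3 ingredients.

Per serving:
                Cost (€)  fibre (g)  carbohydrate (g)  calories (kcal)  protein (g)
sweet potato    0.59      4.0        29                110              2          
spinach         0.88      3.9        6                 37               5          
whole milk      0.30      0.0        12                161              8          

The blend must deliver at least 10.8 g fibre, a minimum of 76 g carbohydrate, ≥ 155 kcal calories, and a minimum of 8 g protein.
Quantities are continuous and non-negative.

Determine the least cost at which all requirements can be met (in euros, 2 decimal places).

€1.69

Set it up as a linear program. Let x1 = servings of sweet potato, x2 = servings of spinach, x3 = servings of whole milk.
Minimize 0.59x1 + 0.88x2 + 0.3x3 with:
  4x1 + 3.9x2 ≥ 10.8   (fibre)
  29x1 + 6x2 + 12x3 ≥ 76   (carbohydrate)
  110x1 + 37x2 + 161x3 ≥ 155   (calories)
  2x1 + 5x2 + 8x3 ≥ 8   (protein)
  x1, x2, x3 ≥ 0.
The optimal basis is {sweet potato, whole milk}; spinach drops out. There the fibre and protein constraints are tight.
Solving gives x1 = 2.7, x3 = 0.325.
Hence cost = 0.59·2.7 + 0.3·0.325 = €1.6905.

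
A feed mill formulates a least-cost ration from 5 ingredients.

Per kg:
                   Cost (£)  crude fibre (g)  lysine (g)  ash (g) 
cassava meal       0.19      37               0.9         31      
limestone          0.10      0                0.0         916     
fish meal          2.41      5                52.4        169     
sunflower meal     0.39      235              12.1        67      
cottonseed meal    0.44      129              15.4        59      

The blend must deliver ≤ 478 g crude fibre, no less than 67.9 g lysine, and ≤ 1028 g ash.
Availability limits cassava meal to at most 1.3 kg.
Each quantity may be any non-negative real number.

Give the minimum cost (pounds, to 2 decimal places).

£2.13

Let x1 = kg of cassava meal, x2 = kg of limestone, x3 = kg of fish meal, x4 = kg of sunflower meal, x5 = kg of cottonseed meal.
min 0.19x1 + 0.1x2 + 2.41x3 + 0.39x4 + 0.44x5 with:
  37x1 + 5x3 + 235x4 + 129x5 ≤ 478   (crude fibre)
  0.9x1 + 52.4x3 + 12.1x4 + 15.4x5 ≥ 67.9   (lysine)
  31x1 + 916x2 + 169x3 + 67x4 + 59x5 ≤ 1028   (ash)
  x1 ≤ 1.3
  x1, x2, x3, x4, x5 ≥ 0.
At the optimum only fish meal, cottonseed meal are positive (cassava meal, limestone, sunflower meal = 0). There the crude fibre and lysine constraints are tight.
That vertex is x3 = 0.2092, x5 = 3.697.
Objective = 2.41·0.2092 + 0.44·3.697 = 2.1309.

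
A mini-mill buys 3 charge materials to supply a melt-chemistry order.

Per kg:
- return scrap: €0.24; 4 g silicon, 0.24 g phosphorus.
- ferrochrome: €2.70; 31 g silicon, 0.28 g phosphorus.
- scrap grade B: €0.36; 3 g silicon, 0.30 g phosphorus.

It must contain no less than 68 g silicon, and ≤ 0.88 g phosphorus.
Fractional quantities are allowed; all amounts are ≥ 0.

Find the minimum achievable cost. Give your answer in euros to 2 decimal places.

Let x1 = kg of return scrap, x2 = kg of ferrochrome, x3 = kg of scrap grade B.
min 0.24x1 + 2.7x2 + 0.36x3 with:
  4x1 + 31x2 + 3x3 ≥ 68   (silicon)
  0.24x1 + 0.28x2 + 0.3x3 ≤ 0.88   (phosphorus)
  x1, x2, x3 ≥ 0.
The minimum-cost mix takes nothing from scrap grade B — only return scrap, ferrochrome. There the silicon and phosphorus constraints are tight.
That vertex is x1 = 1.304, x2 = 2.025.
Total cost: 0.24·1.304 + 2.7·2.025 = 5.7805.

€5.78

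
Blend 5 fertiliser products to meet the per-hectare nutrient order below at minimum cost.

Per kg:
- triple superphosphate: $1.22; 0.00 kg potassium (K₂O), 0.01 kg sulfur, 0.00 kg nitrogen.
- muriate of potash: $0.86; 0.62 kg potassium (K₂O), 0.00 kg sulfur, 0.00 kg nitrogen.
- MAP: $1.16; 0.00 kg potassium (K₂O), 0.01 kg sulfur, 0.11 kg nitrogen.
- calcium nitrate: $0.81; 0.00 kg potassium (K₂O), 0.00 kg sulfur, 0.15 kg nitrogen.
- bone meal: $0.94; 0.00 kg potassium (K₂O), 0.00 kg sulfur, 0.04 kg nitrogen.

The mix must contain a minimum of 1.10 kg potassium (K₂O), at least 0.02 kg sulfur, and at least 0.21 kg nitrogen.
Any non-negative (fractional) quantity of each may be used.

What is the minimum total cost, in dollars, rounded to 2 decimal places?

Let x1 = kg of triple superphosphate, x2 = kg of muriate of potash, x3 = kg of MAP, x4 = kg of calcium nitrate, x5 = kg of bone meal.
min 1.22x1 + 0.86x2 + 1.16x3 + 0.81x4 + 0.94x5 with:
  0.62x2 ≥ 1.1   (potassium (K₂O))
  0.01x1 + 0.01x3 ≥ 0.02   (sulfur)
  0.11x3 + 0.15x4 + 0.04x5 ≥ 0.21   (nitrogen)
  x1, x2, x3, x4, x5 ≥ 0.
The optimal basis is {muriate of potash, MAP}; triple superphosphate, calcium nitrate, bone meal drop out. Binding constraints: potassium (K₂O) and sulfur.
That vertex is x2 = 1.774, x3 = 2.
Cost = 0.86·1.774 + 1.16·2 = 3.8456.

$3.85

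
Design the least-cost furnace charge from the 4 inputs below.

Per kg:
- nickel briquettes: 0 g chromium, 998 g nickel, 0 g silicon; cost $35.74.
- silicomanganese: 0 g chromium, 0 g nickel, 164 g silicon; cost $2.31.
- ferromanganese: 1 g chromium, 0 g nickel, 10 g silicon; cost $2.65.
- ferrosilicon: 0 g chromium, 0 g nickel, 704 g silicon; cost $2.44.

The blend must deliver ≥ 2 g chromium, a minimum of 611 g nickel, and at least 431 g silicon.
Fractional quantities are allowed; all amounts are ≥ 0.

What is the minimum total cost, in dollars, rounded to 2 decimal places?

$28.61

Let x1 = kg of nickel briquettes, x2 = kg of silicomanganese, x3 = kg of ferromanganese, x4 = kg of ferrosilicon.
Minimize 35.74x1 + 2.31x2 + 2.65x3 + 2.44x4 s.t.:
  1x3 ≥ 2   (chromium)
  998x1 ≥ 611   (nickel)
  164x2 + 10x3 + 704x4 ≥ 431   (silicon)
  x1, x2, x3, x4 ≥ 0.
The minimum-cost mix takes nothing from silicomanganese — only nickel briquettes, ferromanganese, ferrosilicon. Binding constraints: chromium, nickel, silicon.
Optimal quantities: nickel briquettes = 0.61222 kg, ferromanganese = 2 kg, ferrosilicon = 0.58381 kg.
Total cost: 35.74·0.61222 + 2.65·2 + 2.44·0.58381 = 28.6052.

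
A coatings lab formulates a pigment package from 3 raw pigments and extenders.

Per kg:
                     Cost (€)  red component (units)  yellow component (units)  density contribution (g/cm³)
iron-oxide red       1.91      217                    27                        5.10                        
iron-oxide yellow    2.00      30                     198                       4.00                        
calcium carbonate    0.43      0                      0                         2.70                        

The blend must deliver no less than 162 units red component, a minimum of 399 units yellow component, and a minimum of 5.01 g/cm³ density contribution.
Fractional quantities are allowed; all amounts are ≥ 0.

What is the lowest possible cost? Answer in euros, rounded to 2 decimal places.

Let x1 = kg of iron-oxide red, x2 = kg of iron-oxide yellow, x3 = kg of calcium carbonate.
Minimize 1.91x1 + 2x2 + 0.43x3 s.t.:
  217x1 + 30x2 ≥ 162   (red component)
  27x1 + 198x2 ≥ 399   (yellow component)
  5.1x1 + 4x2 + 2.7x3 ≥ 5.01   (density contribution)
  x1, x2, x3 ≥ 0.
The minimum-cost mix takes nothing from calcium carbonate — only iron-oxide red, iron-oxide yellow. Binding constraints: red component and yellow component.
Solving gives x1 = 0.4769, x2 = 1.95.
Hence cost = 1.91·0.4769 + 2·1.95 = €4.8109.

€4.81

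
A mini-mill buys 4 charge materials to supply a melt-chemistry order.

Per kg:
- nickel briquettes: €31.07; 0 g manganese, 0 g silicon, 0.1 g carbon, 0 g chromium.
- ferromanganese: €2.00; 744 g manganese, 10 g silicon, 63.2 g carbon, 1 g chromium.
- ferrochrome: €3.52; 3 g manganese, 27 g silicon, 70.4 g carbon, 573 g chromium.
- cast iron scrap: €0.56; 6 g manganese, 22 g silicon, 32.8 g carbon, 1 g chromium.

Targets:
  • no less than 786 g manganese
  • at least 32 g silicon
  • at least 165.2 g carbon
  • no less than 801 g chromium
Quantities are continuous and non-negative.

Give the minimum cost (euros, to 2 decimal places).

€7.02

This is a linear program. Let x1 = kg of nickel briquettes, x2 = kg of ferromanganese, x3 = kg of ferrochrome, x4 = kg of cast iron scrap.
min 31.07x1 + 2x2 + 3.52x3 + 0.56x4 with:
  744x2 + 3x3 + 6x4 ≥ 786   (manganese)
  10x2 + 27x3 + 22x4 ≥ 32   (silicon)
  0.1x1 + 63.2x2 + 70.4x3 + 32.8x4 ≥ 165.2   (carbon)
  1x2 + 573x3 + 1x4 ≥ 801   (chromium)
  x1, x2, x3, x4 ≥ 0.
The minimum-cost mix takes nothing from nickel briquettes — only ferromanganese, ferrochrome, cast iron scrap. Binding constraints: manganese, carbon, chromium.
So ferromanganese = 1.051 kg, ferrochrome = 1.396 kg, cast iron scrap = 0.01569 kg.
Objective = 2·1.051 + 3.52·1.396 + 0.56·0.01569 = 7.0247.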